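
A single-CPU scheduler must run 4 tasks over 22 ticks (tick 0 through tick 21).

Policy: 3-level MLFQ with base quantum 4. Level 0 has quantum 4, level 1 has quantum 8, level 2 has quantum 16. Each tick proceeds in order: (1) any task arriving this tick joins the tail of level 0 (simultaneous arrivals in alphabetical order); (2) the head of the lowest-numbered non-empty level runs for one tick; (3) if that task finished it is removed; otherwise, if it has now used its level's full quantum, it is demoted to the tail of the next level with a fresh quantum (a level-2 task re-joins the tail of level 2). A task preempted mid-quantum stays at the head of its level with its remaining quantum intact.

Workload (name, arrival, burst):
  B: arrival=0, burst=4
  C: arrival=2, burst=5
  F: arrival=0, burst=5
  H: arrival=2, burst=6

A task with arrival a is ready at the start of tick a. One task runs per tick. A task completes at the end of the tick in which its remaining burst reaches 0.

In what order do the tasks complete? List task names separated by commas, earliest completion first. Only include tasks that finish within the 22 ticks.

t=0: L0/L1/L2 = BF/-/- → run B
t=1: L0/L1/L2 = BF/-/- → run B
t=2: L0/L1/L2 = BFCH/-/- → run B
t=3: L0/L1/L2 = BFCH/-/- → run B
t=4: L0/L1/L2 = FCH/-/- → run F
t=5: L0/L1/L2 = FCH/-/- → run F
t=6: L0/L1/L2 = FCH/-/- → run F
t=7: L0/L1/L2 = FCH/-/- → run F
t=8: L0/L1/L2 = CH/F/- → run C
t=9: L0/L1/L2 = CH/F/- → run C
t=10: L0/L1/L2 = CH/F/- → run C
t=11: L0/L1/L2 = CH/F/- → run C
t=12: L0/L1/L2 = H/FC/- → run H
t=13: L0/L1/L2 = H/FC/- → run H
t=14: L0/L1/L2 = H/FC/- → run H
t=15: L0/L1/L2 = H/FC/- → run H
t=16: L0/L1/L2 = -/FCH/- → run F
t=17: L0/L1/L2 = -/CH/- → run C
t=18: L0/L1/L2 = -/H/- → run H
t=19: L0/L1/L2 = -/H/- → run H
t=20: (idle)
t=21: (idle)

completion order = B, F, C, H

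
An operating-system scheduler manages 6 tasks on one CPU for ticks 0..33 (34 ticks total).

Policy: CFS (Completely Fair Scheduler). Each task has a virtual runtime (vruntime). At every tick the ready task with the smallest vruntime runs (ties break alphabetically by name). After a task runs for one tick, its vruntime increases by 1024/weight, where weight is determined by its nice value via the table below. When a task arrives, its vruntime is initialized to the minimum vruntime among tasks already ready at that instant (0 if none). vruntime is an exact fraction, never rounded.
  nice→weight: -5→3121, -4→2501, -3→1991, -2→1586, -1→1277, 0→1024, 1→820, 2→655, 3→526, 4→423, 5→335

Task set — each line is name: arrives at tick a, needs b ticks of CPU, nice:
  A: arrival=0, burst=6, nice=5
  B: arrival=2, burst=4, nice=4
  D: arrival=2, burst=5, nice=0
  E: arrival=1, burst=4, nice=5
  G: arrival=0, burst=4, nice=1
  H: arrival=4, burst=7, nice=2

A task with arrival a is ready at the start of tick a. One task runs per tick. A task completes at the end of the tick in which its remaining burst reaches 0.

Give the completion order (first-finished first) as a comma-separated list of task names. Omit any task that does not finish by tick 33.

t=0: vr[A=0 G=0] → run A
t=1: vr[A=1024/335 E=0 G=0] → run E
t=2: vr[A=1024/335 B=0 D=0 E=1024/335 G=0] → run B
t=3: vr[A=1024/335 B=1024/423 D=0 E=1024/335 G=0] → run D
t=4: vr[A=1024/335 B=1024/423 D=1 E=1024/335 G=0 H=0] → run G
t=5: vr[A=1024/335 B=1024/423 D=1 E=1024/335 G=256/205 H=0] → run H
t=6: vr[A=1024/335 B=1024/423 D=1 E=1024/335 G=256/205 H=1024/655] → run D
t=7: vr[A=1024/335 B=1024/423 D=2 E=1024/335 G=256/205 H=1024/655] → run G
t=8: vr[A=1024/335 B=1024/423 D=2 E=1024/335 G=512/205 H=1024/655] → run H
t=9: vr[A=1024/335 B=1024/423 D=2 E=1024/335 G=512/205 H=2048/655] → run D
t=10: vr[A=1024/335 B=1024/423 D=3 E=1024/335 G=512/205 H=2048/655] → run B
t=11: vr[A=1024/335 B=2048/423 D=3 E=1024/335 G=512/205 H=2048/655] → run G
t=12: vr[A=1024/335 B=2048/423 D=3 E=1024/335 G=768/205 H=2048/655] → run D
t=13: vr[A=1024/335 B=2048/423 D=4 E=1024/335 G=768/205 H=2048/655] → run A
t=14: vr[A=2048/335 B=2048/423 D=4 E=1024/335 G=768/205 H=2048/655] → run E
t=15: vr[A=2048/335 B=2048/423 D=4 E=2048/335 G=768/205 H=2048/655] → run H
t=16: vr[A=2048/335 B=2048/423 D=4 E=2048/335 G=768/205 H=3072/655] → run G
t=17: vr[A=2048/335 B=2048/423 D=4 E=2048/335 H=3072/655] → run D
t=18: vr[A=2048/335 B=2048/423 E=2048/335 H=3072/655] → run H
t=19: vr[A=2048/335 B=2048/423 E=2048/335 H=4096/655] → run B
t=20: vr[A=2048/335 B=1024/141 E=2048/335 H=4096/655] → run A
t=21: vr[A=3072/335 B=1024/141 E=2048/335 H=4096/655] → run E
t=22: vr[A=3072/335 B=1024/141 E=3072/335 H=4096/655] → run H
t=23: vr[A=3072/335 B=1024/141 E=3072/335 H=1024/131] → run B
t=24: vr[A=3072/335 E=3072/335 H=1024/131] → run H
t=25: vr[A=3072/335 E=3072/335 H=6144/655] → run A
t=26: vr[A=4096/335 E=3072/335 H=6144/655] → run E
t=27: vr[A=4096/335 H=6144/655] → run H
t=28: vr[A=4096/335] → run A
t=29: vr[A=1024/67] → run A
t=30: (idle)
t=31: (idle)
t=32: (idle)
t=33: (idle)

completion order = G, D, B, E, H, A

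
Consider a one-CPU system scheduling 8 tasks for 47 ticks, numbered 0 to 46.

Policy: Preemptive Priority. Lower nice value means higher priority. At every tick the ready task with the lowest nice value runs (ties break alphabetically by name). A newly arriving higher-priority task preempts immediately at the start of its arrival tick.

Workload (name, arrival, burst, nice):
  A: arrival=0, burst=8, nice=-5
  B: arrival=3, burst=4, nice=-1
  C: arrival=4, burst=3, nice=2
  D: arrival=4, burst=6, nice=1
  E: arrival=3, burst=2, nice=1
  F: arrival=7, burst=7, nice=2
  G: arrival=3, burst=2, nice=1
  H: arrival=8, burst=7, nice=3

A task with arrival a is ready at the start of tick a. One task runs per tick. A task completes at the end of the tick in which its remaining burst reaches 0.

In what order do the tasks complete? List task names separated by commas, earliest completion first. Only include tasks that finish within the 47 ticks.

completion order = A, B, D, E, G, C, F, H

t=0: ready={A} → run A
t=1: ready={A} → run A
t=2: ready={A} → run A
t=3: ready={A,B,E,G} → run A
t=4: ready={A,B,C,D,E,G} → run A
t=5: ready={A,B,C,D,E,G} → run A
t=6: ready={A,B,C,D,E,G} → run A
t=7: ready={A,B,C,D,E,F,G} → run A
t=8: ready={B,C,D,E,F,G,H} → run B
t=9: ready={B,C,D,E,F,G,H} → run B
t=10: ready={B,C,D,E,F,G,H} → run B
t=11: ready={B,C,D,E,F,G,H} → run B
t=12: ready={C,D,E,F,G,H} → run D
t=13: ready={C,D,E,F,G,H} → run D
t=14: ready={C,D,E,F,G,H} → run D
t=15: ready={C,D,E,F,G,H} → run D
t=16: ready={C,D,E,F,G,H} → run D
t=17: ready={C,D,E,F,G,H} → run D
t=18: ready={C,E,F,G,H} → run E
t=19: ready={C,E,F,G,H} → run E
t=20: ready={C,F,G,H} → run G
t=21: ready={C,F,G,H} → run G
t=22: ready={C,F,H} → run C
t=23: ready={C,F,H} → run C
t=24: ready={C,F,H} → run C
t=25: ready={F,H} → run F
t=26: ready={F,H} → run F
t=27: ready={F,H} → run F
t=28: ready={F,H} → run F
t=29: ready={F,H} → run F
t=30: ready={F,H} → run F
t=31: ready={F,H} → run F
t=32: ready={H} → run H
t=33: ready={H} → run H
t=34: ready={H} → run H
t=35: ready={H} → run H
t=36: ready={H} → run H
t=37: ready={H} → run H
t=38: ready={H} → run H
t=39: (idle)
t=40: (idle)
t=41: (idle)
t=42: (idle)
t=43: (idle)
t=44: (idle)
t=45: (idle)
t=46: (idle)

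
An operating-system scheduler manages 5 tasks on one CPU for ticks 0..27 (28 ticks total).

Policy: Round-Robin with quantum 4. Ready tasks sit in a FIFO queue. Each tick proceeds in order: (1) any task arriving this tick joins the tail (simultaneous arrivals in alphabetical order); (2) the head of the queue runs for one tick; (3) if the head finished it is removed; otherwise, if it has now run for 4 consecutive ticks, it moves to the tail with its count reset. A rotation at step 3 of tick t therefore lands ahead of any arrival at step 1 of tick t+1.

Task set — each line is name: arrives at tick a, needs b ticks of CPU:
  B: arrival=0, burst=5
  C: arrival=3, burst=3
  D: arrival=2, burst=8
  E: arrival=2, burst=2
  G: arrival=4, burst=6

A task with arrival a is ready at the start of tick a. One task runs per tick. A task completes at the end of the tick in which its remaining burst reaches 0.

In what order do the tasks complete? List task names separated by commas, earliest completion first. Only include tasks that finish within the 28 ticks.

completion order = E, C, B, D, G

t=0: queue=[B] q_used=0 → run B
t=1: queue=[B] q_used=1 → run B
t=2: queue=[B,D,E] q_used=2 → run B
t=3: queue=[B,D,E,C] q_used=3 → run B
t=4: queue=[D,E,C,B,G] q_used=0 → run D
t=5: queue=[D,E,C,B,G] q_used=1 → run D
t=6: queue=[D,E,C,B,G] q_used=2 → run D
t=7: queue=[D,E,C,B,G] q_used=3 → run D
t=8: queue=[E,C,B,G,D] q_used=0 → run E
t=9: queue=[E,C,B,G,D] q_used=1 → run E
t=10: queue=[C,B,G,D] q_used=0 → run C
t=11: queue=[C,B,G,D] q_used=1 → run C
t=12: queue=[C,B,G,D] q_used=2 → run C
t=13: queue=[B,G,D] q_used=0 → run B
t=14: queue=[G,D] q_used=0 → run G
t=15: queue=[G,D] q_used=1 → run G
t=16: queue=[G,D] q_used=2 → run G
t=17: queue=[G,D] q_used=3 → run G
t=18: queue=[D,G] q_used=0 → run D
t=19: queue=[D,G] q_used=1 → run D
t=20: queue=[D,G] q_used=2 → run D
t=21: queue=[D,G] q_used=3 → run D
t=22: queue=[G] q_used=0 → run G
t=23: queue=[G] q_used=1 → run G
t=24: (idle)
t=25: (idle)
t=26: (idle)
t=27: (idle)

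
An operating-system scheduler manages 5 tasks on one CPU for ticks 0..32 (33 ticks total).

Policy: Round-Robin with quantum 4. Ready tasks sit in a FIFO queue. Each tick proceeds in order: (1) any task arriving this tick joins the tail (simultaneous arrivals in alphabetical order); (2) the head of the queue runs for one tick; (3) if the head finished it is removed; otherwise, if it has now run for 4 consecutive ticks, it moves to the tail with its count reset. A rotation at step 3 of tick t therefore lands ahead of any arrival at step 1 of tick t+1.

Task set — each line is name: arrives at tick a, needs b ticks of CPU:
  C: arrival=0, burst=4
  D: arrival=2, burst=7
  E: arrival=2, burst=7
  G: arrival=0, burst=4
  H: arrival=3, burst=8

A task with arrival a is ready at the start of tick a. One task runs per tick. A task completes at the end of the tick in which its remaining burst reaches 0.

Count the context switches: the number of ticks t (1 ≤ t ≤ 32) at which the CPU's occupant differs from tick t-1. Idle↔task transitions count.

context switches = 8

t=0: queue=[C,G] q_used=0 → run C
t=1: queue=[C,G] q_used=1 → run C
t=2: queue=[C,G,D,E] q_used=2 → run C
t=3: queue=[C,G,D,E,H] q_used=3 → run C
t=4: queue=[G,D,E,H] q_used=0 → run G
t=5: queue=[G,D,E,H] q_used=1 → run G
t=6: queue=[G,D,E,H] q_used=2 → run G
t=7: queue=[G,D,E,H] q_used=3 → run G
t=8: queue=[D,E,H] q_used=0 → run D
t=9: queue=[D,E,H] q_used=1 → run D
t=10: queue=[D,E,H] q_used=2 → run D
t=11: queue=[D,E,H] q_used=3 → run D
t=12: queue=[E,H,D] q_used=0 → run E
t=13: queue=[E,H,D] q_used=1 → run E
t=14: queue=[E,H,D] q_used=2 → run E
t=15: queue=[E,H,D] q_used=3 → run E
t=16: queue=[H,D,E] q_used=0 → run H
t=17: queue=[H,D,E] q_used=1 → run H
t=18: queue=[H,D,E] q_used=2 → run H
t=19: queue=[H,D,E] q_used=3 → run H
t=20: queue=[D,E,H] q_used=0 → run D
t=21: queue=[D,E,H] q_used=1 → run D
t=22: queue=[D,E,H] q_used=2 → run D
t=23: queue=[E,H] q_used=0 → run E
t=24: queue=[E,H] q_used=1 → run E
t=25: queue=[E,H] q_used=2 → run E
t=26: queue=[H] q_used=0 → run H
t=27: queue=[H] q_used=1 → run H
t=28: queue=[H] q_used=2 → run H
t=29: queue=[H] q_used=3 → run H
t=30: (idle)
t=31: (idle)
t=32: (idle)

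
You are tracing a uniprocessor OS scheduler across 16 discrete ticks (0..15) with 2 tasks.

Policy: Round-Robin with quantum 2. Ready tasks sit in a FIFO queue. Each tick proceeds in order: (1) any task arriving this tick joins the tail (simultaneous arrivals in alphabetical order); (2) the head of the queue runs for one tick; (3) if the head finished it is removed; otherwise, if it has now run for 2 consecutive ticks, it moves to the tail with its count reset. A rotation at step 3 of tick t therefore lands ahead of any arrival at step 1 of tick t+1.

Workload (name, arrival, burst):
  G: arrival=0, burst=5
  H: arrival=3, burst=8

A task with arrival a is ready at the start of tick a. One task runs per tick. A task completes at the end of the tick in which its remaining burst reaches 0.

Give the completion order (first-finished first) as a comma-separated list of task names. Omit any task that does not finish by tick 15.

completion order = G, H

t=0: queue=[G] q_used=0 → run G
t=1: queue=[G] q_used=1 → run G
t=2: queue=[G] q_used=0 → run G
t=3: queue=[G,H] q_used=1 → run G
t=4: queue=[H,G] q_used=0 → run H
t=5: queue=[H,G] q_used=1 → run H
t=6: queue=[G,H] q_used=0 → run G
t=7: queue=[H] q_used=0 → run H
t=8: queue=[H] q_used=1 → run H
t=9: queue=[H] q_used=0 → run H
t=10: queue=[H] q_used=1 → run H
t=11: queue=[H] q_used=0 → run H
t=12: queue=[H] q_used=1 → run H
t=13: (idle)
t=14: (idle)
t=15: (idle)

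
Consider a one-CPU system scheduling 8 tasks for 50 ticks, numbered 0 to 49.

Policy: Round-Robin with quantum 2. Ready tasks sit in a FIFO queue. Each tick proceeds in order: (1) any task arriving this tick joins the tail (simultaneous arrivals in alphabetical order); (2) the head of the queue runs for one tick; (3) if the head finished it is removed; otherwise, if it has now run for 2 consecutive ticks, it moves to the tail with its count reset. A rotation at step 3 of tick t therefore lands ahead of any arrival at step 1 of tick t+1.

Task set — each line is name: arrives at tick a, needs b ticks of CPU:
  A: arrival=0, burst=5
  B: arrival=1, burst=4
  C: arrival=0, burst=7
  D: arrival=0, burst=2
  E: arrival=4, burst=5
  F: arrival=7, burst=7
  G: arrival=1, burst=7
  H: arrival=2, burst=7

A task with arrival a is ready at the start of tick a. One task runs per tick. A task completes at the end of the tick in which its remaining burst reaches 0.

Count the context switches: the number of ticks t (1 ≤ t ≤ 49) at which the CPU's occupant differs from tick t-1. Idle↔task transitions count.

context switches = 25

t=0: queue=[A,C,D] q_used=0 → run A
t=1: queue=[A,C,D,B,G] q_used=1 → run A
t=2: queue=[C,D,B,G,A,H] q_used=0 → run C
t=3: queue=[C,D,B,G,A,H] q_used=1 → run C
t=4: queue=[D,B,G,A,H,C,E] q_used=0 → run D
t=5: queue=[D,B,G,A,H,C,E] q_used=1 → run D
t=6: queue=[B,G,A,H,C,E] q_used=0 → run B
t=7: queue=[B,G,A,H,C,E,F] q_used=1 → run B
t=8: queue=[G,A,H,C,E,F,B] q_used=0 → run G
t=9: queue=[G,A,H,C,E,F,B] q_used=1 → run G
t=10: queue=[A,H,C,E,F,B,G] q_used=0 → run A
t=11: queue=[A,H,C,E,F,B,G] q_used=1 → run A
t=12: queue=[H,C,E,F,B,G,A] q_used=0 → run H
t=13: queue=[H,C,E,F,B,G,A] q_used=1 → run H
t=14: queue=[C,E,F,B,G,A,H] q_used=0 → run C
t=15: queue=[C,E,F,B,G,A,H] q_used=1 → run C
t=16: queue=[E,F,B,G,A,H,C] q_used=0 → run E
t=17: queue=[E,F,B,G,A,H,C] q_used=1 → run E
t=18: queue=[F,B,G,A,H,C,E] q_used=0 → run F
t=19: queue=[F,B,G,A,H,C,E] q_used=1 → run F
t=20: queue=[B,G,A,H,C,E,F] q_used=0 → run B
t=21: queue=[B,G,A,H,C,E,F] q_used=1 → run B
t=22: queue=[G,A,H,C,E,F] q_used=0 → run G
t=23: queue=[G,A,H,C,E,F] q_used=1 → run G
t=24: queue=[A,H,C,E,F,G] q_used=0 → run A
t=25: queue=[H,C,E,F,G] q_used=0 → run H
t=26: queue=[H,C,E,F,G] q_used=1 → run H
t=27: queue=[C,E,F,G,H] q_used=0 → run C
t=28: queue=[C,E,F,G,H] q_used=1 → run C
t=29: queue=[E,F,G,H,C] q_used=0 → run E
t=30: queue=[E,F,G,H,C] q_used=1 → run E
t=31: queue=[F,G,H,C,E] q_used=0 → run F
t=32: queue=[F,G,H,C,E] q_used=1 → run F
t=33: queue=[G,H,C,E,F] q_used=0 → run G
t=34: queue=[G,H,C,E,F] q_used=1 → run G
t=35: queue=[H,C,E,F,G] q_used=0 → run H
t=36: queue=[H,C,E,F,G] q_used=1 → run H
t=37: queue=[C,E,F,G,H] q_used=0 → run C
t=38: queue=[E,F,G,H] q_used=0 → run E
t=39: queue=[F,G,H] q_used=0 → run F
t=40: queue=[F,G,H] q_used=1 → run F
t=41: queue=[G,H,F] q_used=0 → run G
t=42: queue=[H,F] q_used=0 → run H
t=43: queue=[F] q_used=0 → run F
t=44: (idle)
t=45: (idle)
t=46: (idle)
t=47: (idle)
t=48: (idle)
t=49: (idle)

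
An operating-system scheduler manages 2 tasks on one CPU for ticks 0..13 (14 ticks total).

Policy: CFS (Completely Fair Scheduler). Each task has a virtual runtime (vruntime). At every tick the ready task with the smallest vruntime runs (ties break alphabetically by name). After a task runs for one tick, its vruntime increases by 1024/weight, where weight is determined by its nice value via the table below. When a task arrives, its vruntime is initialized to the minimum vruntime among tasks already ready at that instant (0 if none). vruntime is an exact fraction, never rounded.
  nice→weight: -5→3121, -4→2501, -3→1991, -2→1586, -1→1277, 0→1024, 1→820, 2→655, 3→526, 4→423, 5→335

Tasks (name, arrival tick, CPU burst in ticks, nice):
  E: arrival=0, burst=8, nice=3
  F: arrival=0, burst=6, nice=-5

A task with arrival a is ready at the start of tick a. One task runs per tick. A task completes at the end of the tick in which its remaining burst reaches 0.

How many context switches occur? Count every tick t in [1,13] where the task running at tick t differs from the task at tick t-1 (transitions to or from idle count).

context switches = 2

t=0: vr[E=0 F=0] → run E
t=1: vr[E=512/263 F=0] → run F
t=2: vr[E=512/263 F=1024/3121] → run F
t=3: vr[E=512/263 F=2048/3121] → run F
t=4: vr[E=512/263 F=3072/3121] → run F
t=5: vr[E=512/263 F=4096/3121] → run F
t=6: vr[E=512/263 F=5120/3121] → run F
t=7: vr[E=512/263] → run E
t=8: vr[E=1024/263] → run E
t=9: vr[E=1536/263] → run E
t=10: vr[E=2048/263] → run E
t=11: vr[E=2560/263] → run E
t=12: vr[E=3072/263] → run E
t=13: vr[E=3584/263] → run E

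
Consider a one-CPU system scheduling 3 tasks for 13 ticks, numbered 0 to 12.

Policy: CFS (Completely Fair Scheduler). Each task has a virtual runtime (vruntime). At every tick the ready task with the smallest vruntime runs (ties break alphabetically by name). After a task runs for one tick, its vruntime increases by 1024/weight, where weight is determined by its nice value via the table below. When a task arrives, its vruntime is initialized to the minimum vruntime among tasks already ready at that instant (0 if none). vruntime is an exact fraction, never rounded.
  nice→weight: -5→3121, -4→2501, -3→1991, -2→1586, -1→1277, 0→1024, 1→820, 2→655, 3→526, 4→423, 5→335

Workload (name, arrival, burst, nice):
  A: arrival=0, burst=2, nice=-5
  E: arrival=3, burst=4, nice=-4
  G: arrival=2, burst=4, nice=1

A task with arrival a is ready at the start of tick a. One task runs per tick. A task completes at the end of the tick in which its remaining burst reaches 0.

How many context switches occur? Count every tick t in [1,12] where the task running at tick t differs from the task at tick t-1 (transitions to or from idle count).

context switches = 6

t=0: vr[A=0] → run A
t=1: vr[A=1024/3121] → run A
t=2: vr[G=0] → run G
t=3: vr[E=256/205 G=256/205] → run E
t=4: vr[E=20736/12505 G=256/205] → run G
t=5: vr[E=20736/12505 G=512/205] → run E
t=6: vr[E=25856/12505 G=512/205] → run E
t=7: vr[E=30976/12505 G=512/205] → run E
t=8: vr[G=512/205] → run G
t=9: vr[G=768/205] → run G
t=10: (idle)
t=11: (idle)
t=12: (idle)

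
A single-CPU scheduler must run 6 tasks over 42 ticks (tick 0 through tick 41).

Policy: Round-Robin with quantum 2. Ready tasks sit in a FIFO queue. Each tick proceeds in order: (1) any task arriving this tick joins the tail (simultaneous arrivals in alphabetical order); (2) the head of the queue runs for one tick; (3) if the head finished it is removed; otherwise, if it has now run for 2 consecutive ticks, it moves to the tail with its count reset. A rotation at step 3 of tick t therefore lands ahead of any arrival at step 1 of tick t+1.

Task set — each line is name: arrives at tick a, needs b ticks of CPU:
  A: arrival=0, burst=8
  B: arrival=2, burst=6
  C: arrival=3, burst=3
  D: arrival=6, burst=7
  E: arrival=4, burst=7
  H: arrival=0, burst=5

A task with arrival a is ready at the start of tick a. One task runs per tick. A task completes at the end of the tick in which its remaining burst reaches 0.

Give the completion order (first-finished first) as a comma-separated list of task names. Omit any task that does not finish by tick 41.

t=0: queue=[A,H] q_used=0 → run A
t=1: queue=[A,H] q_used=1 → run A
t=2: queue=[H,A,B] q_used=0 → run H
t=3: queue=[H,A,B,C] q_used=1 → run H
t=4: queue=[A,B,C,H,E] q_used=0 → run A
t=5: queue=[A,B,C,H,E] q_used=1 → run A
t=6: queue=[B,C,H,E,A,D] q_used=0 → run B
t=7: queue=[B,C,H,E,A,D] q_used=1 → run B
t=8: queue=[C,H,E,A,D,B] q_used=0 → run C
t=9: queue=[C,H,E,A,D,B] q_used=1 → run C
t=10: queue=[H,E,A,D,B,C] q_used=0 → run H
t=11: queue=[H,E,A,D,B,C] q_used=1 → run H
t=12: queue=[E,A,D,B,C,H] q_used=0 → run E
t=13: queue=[E,A,D,B,C,H] q_used=1 → run E
t=14: queue=[A,D,B,C,H,E] q_used=0 → run A
t=15: queue=[A,D,B,C,H,E] q_used=1 → run A
t=16: queue=[D,B,C,H,E,A] q_used=0 → run D
t=17: queue=[D,B,C,H,E,A] q_used=1 → run D
t=18: queue=[B,C,H,E,A,D] q_used=0 → run B
t=19: queue=[B,C,H,E,A,D] q_used=1 → run B
t=20: queue=[C,H,E,A,D,B] q_used=0 → run C
t=21: queue=[H,E,A,D,B] q_used=0 → run H
t=22: queue=[E,A,D,B] q_used=0 → run E
t=23: queue=[E,A,D,B] q_used=1 → run E
t=24: queue=[A,D,B,E] q_used=0 → run A
t=25: queue=[A,D,B,E] q_used=1 → run A
t=26: queue=[D,B,E] q_used=0 → run D
t=27: queue=[D,B,E] q_used=1 → run D
t=28: queue=[B,E,D] q_used=0 → run B
t=29: queue=[B,E,D] q_used=1 → run B
t=30: queue=[E,D] q_used=0 → run E
t=31: queue=[E,D] q_used=1 → run E
t=32: queue=[D,E] q_used=0 → run D
t=33: queue=[D,E] q_used=1 → run D
t=34: queue=[E,D] q_used=0 → run E
t=35: queue=[D] q_used=0 → run D
t=36: (idle)
t=37: (idle)
t=38: (idle)
t=39: (idle)
t=40: (idle)
t=41: (idle)

completion order = C, H, A, B, E, D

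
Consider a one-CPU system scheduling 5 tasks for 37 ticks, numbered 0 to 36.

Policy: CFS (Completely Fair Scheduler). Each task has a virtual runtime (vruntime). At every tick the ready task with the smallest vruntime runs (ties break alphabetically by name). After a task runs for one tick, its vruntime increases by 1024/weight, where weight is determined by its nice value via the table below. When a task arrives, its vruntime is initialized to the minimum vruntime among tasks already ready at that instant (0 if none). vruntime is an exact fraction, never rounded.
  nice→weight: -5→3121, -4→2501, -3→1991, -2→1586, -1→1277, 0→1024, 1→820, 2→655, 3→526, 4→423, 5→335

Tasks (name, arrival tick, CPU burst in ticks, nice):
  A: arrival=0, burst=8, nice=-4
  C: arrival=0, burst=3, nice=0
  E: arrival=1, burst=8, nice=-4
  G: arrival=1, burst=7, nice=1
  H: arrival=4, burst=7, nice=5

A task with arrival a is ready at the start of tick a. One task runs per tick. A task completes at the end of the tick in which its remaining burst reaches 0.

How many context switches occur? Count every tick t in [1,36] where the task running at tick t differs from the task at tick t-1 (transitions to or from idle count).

t=0: vr[A=0 C=0] → run A
t=1: vr[A=1024/2501 C=0 E=0 G=0] → run C
t=2: vr[A=1024/2501 C=1 E=0 G=0] → run E
t=3: vr[A=1024/2501 C=1 E=1024/2501 G=0] → run G
t=4: vr[A=1024/2501 C=1 E=1024/2501 G=256/205 H=1024/2501] → run A
t=5: vr[A=2048/2501 C=1 E=1024/2501 G=256/205 H=1024/2501] → run E
t=6: vr[A=2048/2501 C=1 E=2048/2501 G=256/205 H=1024/2501] → run H
t=7: vr[A=2048/2501 C=1 E=2048/2501 G=256/205 H=2904064/837835] → run A
t=8: vr[A=3072/2501 C=1 E=2048/2501 G=256/205 H=2904064/837835] → run E
t=9: vr[A=3072/2501 C=1 E=3072/2501 G=256/205 H=2904064/837835] → run C
t=10: vr[A=3072/2501 C=2 E=3072/2501 G=256/205 H=2904064/837835] → run A
t=11: vr[A=4096/2501 C=2 E=3072/2501 G=256/205 H=2904064/837835] → run E
t=12: vr[A=4096/2501 C=2 E=4096/2501 G=256/205 H=2904064/837835] → run G
t=13: vr[A=4096/2501 C=2 E=4096/2501 G=512/205 H=2904064/837835] → run A
t=14: vr[A=5120/2501 C=2 E=4096/2501 G=512/205 H=2904064/837835] → run E
t=15: vr[A=5120/2501 C=2 E=5120/2501 G=512/205 H=2904064/837835] → run C
t=16: vr[A=5120/2501 E=5120/2501 G=512/205 H=2904064/837835] → run A
t=17: vr[A=6144/2501 E=5120/2501 G=512/205 H=2904064/837835] → run E
t=18: vr[A=6144/2501 E=6144/2501 G=512/205 H=2904064/837835] → run A
t=19: vr[A=7168/2501 E=6144/2501 G=512/205 H=2904064/837835] → run E
t=20: vr[A=7168/2501 E=7168/2501 G=512/205 H=2904064/837835] → run G
t=21: vr[A=7168/2501 E=7168/2501 G=768/205 H=2904064/837835] → run A
t=22: vr[E=7168/2501 G=768/205 H=2904064/837835] → run E
t=23: vr[G=768/205 H=2904064/837835] → run H
t=24: vr[G=768/205 H=5465088/837835] → run G
t=25: vr[G=1024/205 H=5465088/837835] → run G
t=26: vr[G=256/41 H=5465088/837835] → run G
t=27: vr[G=1536/205 H=5465088/837835] → run H
t=28: vr[G=1536/205 H=8026112/837835] → run G
t=29: vr[H=8026112/837835] → run H
t=30: vr[H=10587136/837835] → run H
t=31: vr[H=2629632/167567] → run H
t=32: vr[H=15709184/837835] → run H
t=33: (idle)
t=34: (idle)
t=35: (idle)
t=36: (idle)

context switches = 28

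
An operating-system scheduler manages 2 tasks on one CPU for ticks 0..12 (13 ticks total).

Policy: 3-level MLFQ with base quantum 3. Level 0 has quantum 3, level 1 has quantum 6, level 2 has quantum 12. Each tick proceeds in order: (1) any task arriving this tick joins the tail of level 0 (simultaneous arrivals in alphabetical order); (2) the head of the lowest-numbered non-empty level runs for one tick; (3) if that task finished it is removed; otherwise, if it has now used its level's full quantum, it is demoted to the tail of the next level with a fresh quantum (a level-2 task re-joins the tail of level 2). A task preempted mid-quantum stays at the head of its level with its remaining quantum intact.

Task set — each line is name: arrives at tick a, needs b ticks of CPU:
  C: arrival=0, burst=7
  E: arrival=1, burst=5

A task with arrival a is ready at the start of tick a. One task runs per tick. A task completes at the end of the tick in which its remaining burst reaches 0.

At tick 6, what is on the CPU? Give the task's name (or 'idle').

running at tick 6 = C

t=0: L0/L1/L2 = C/-/- → run C
t=1: L0/L1/L2 = CE/-/- → run C
t=2: L0/L1/L2 = CE/-/- → run C
t=3: L0/L1/L2 = E/C/- → run E
t=4: L0/L1/L2 = E/C/- → run E
t=5: L0/L1/L2 = E/C/- → run E
t=6: L0/L1/L2 = -/CE/- → run C
t=7: L0/L1/L2 = -/CE/- → run C
t=8: L0/L1/L2 = -/CE/- → run C
t=9: L0/L1/L2 = -/CE/- → run C
t=10: L0/L1/L2 = -/E/- → run E
t=11: L0/L1/L2 = -/E/- → run E
t=12: (idle)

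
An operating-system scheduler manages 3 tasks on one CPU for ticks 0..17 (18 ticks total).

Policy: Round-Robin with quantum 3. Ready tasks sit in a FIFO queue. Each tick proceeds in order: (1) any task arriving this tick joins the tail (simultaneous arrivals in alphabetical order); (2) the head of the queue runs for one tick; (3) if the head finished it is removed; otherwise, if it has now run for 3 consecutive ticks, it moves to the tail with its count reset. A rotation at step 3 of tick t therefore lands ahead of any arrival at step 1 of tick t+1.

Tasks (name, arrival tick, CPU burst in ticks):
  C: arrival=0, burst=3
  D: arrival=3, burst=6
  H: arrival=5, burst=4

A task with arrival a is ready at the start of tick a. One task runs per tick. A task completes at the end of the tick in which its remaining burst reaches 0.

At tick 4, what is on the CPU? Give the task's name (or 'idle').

t=0: queue=[C] q_used=0 → run C
t=1: queue=[C] q_used=1 → run C
t=2: queue=[C] q_used=2 → run C
t=3: queue=[D] q_used=0 → run D
t=4: queue=[D] q_used=1 → run D
t=5: queue=[D,H] q_used=2 → run D
t=6: queue=[H,D] q_used=0 → run H
t=7: queue=[H,D] q_used=1 → run H
t=8: queue=[H,D] q_used=2 → run H
t=9: queue=[D,H] q_used=0 → run D
t=10: queue=[D,H] q_used=1 → run D
t=11: queue=[D,H] q_used=2 → run D
t=12: queue=[H] q_used=0 → run H
t=13: (idle)
t=14: (idle)
t=15: (idle)
t=16: (idle)
t=17: (idle)

running at tick 4 = D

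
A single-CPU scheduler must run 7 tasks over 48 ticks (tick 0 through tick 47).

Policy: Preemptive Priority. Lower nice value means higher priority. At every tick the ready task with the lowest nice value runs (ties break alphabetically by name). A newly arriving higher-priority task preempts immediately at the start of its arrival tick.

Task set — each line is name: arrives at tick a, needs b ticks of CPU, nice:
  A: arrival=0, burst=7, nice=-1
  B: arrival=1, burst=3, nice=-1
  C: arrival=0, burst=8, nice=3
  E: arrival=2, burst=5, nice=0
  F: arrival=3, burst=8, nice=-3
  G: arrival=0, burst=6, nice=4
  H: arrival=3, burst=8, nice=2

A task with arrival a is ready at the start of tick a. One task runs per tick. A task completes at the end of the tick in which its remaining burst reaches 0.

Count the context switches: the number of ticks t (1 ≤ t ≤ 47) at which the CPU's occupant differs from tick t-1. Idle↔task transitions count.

t=0: ready={A,C,G} → run A
t=1: ready={A,B,C,G} → run A
t=2: ready={A,B,C,E,G} → run A
t=3: ready={A,B,C,E,F,G,H} → run F
t=4: ready={A,B,C,E,F,G,H} → run F
t=5: ready={A,B,C,E,F,G,H} → run F
t=6: ready={A,B,C,E,F,G,H} → run F
t=7: ready={A,B,C,E,F,G,H} → run F
t=8: ready={A,B,C,E,F,G,H} → run F
t=9: ready={A,B,C,E,F,G,H} → run F
t=10: ready={A,B,C,E,F,G,H} → run F
t=11: ready={A,B,C,E,G,H} → run A
t=12: ready={A,B,C,E,G,H} → run A
t=13: ready={A,B,C,E,G,H} → run A
t=14: ready={A,B,C,E,G,H} → run A
t=15: ready={B,C,E,G,H} → run B
t=16: ready={B,C,E,G,H} → run B
t=17: ready={B,C,E,G,H} → run B
t=18: ready={C,E,G,H} → run E
t=19: ready={C,E,G,H} → run E
t=20: ready={C,E,G,H} → run E
t=21: ready={C,E,G,H} → run E
t=22: ready={C,E,G,H} → run E
t=23: ready={C,G,H} → run H
t=24: ready={C,G,H} → run H
t=25: ready={C,G,H} → run H
t=26: ready={C,G,H} → run H
t=27: ready={C,G,H} → run H
t=28: ready={C,G,H} → run H
t=29: ready={C,G,H} → run H
t=30: ready={C,G,H} → run H
t=31: ready={C,G} → run C
t=32: ready={C,G} → run C
t=33: ready={C,G} → run C
t=34: ready={C,G} → run C
t=35: ready={C,G} → run C
t=36: ready={C,G} → run C
t=37: ready={C,G} → run C
t=38: ready={C,G} → run C
t=39: ready={G} → run G
t=40: ready={G} → run G
t=41: ready={G} → run G
t=42: ready={G} → run G
t=43: ready={G} → run G
t=44: ready={G} → run G
t=45: (idle)
t=46: (idle)
t=47: (idle)

context switches = 8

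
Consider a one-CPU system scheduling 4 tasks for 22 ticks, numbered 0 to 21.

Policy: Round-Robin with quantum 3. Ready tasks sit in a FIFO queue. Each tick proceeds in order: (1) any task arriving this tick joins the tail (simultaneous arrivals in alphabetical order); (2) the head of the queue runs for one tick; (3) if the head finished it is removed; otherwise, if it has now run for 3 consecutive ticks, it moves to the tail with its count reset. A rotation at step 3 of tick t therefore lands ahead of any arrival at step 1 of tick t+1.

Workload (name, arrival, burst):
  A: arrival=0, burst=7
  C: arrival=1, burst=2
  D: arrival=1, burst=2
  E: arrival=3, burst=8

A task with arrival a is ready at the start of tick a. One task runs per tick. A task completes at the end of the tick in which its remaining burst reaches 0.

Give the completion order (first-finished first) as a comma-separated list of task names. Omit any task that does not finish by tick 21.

t=0: queue=[A] q_used=0 → run A
t=1: queue=[A,C,D] q_used=1 → run A
t=2: queue=[A,C,D] q_used=2 → run A
t=3: queue=[C,D,A,E] q_used=0 → run C
t=4: queue=[C,D,A,E] q_used=1 → run C
t=5: queue=[D,A,E] q_used=0 → run D
t=6: queue=[D,A,E] q_used=1 → run D
t=7: queue=[A,E] q_used=0 → run A
t=8: queue=[A,E] q_used=1 → run A
t=9: queue=[A,E] q_used=2 → run A
t=10: queue=[E,A] q_used=0 → run E
t=11: queue=[E,A] q_used=1 → run E
t=12: queue=[E,A] q_used=2 → run E
t=13: queue=[A,E] q_used=0 → run A
t=14: queue=[E] q_used=0 → run E
t=15: queue=[E] q_used=1 → run E
t=16: queue=[E] q_used=2 → run E
t=17: queue=[E] q_used=0 → run E
t=18: queue=[E] q_used=1 → run E
t=19: (idle)
t=20: (idle)
t=21: (idle)

completion order = C, D, A, E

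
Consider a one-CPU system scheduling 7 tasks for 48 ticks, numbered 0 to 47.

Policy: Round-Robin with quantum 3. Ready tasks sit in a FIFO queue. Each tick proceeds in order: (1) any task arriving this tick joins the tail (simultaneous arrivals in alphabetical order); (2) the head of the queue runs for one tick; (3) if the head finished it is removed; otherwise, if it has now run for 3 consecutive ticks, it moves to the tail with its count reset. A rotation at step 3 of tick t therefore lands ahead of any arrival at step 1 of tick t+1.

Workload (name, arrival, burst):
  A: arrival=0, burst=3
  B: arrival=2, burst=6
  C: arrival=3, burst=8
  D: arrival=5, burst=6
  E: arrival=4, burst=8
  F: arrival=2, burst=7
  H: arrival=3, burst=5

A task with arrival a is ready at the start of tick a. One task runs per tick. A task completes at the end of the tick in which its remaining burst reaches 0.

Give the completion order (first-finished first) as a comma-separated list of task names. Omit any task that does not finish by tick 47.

completion order = A, B, H, D, F, C, E

t=0: queue=[A] q_used=0 → run A
t=1: queue=[A] q_used=1 → run A
t=2: queue=[A,B,F] q_used=2 → run A
t=3: queue=[B,F,C,H] q_used=0 → run B
t=4: queue=[B,F,C,H,E] q_used=1 → run B
t=5: queue=[B,F,C,H,E,D] q_used=2 → run B
t=6: queue=[F,C,H,E,D,B] q_used=0 → run F
t=7: queue=[F,C,H,E,D,B] q_used=1 → run F
t=8: queue=[F,C,H,E,D,B] q_used=2 → run F
t=9: queue=[C,H,E,D,B,F] q_used=0 → run C
t=10: queue=[C,H,E,D,B,F] q_used=1 → run C
t=11: queue=[C,H,E,D,B,F] q_used=2 → run C
t=12: queue=[H,E,D,B,F,C] q_used=0 → run H
t=13: queue=[H,E,D,B,F,C] q_used=1 → run H
t=14: queue=[H,E,D,B,F,C] q_used=2 → run H
t=15: queue=[E,D,B,F,C,H] q_used=0 → run E
t=16: queue=[E,D,B,F,C,H] q_used=1 → run E
t=17: queue=[E,D,B,F,C,H] q_used=2 → run E
t=18: queue=[D,B,F,C,H,E] q_used=0 → run D
t=19: queue=[D,B,F,C,H,E] q_used=1 → run D
t=20: queue=[D,B,F,C,H,E] q_used=2 → run D
t=21: queue=[B,F,C,H,E,D] q_used=0 → run B
t=22: queue=[B,F,C,H,E,D] q_used=1 → run B
t=23: queue=[B,F,C,H,E,D] q_used=2 → run B
t=24: queue=[F,C,H,E,D] q_used=0 → run F
t=25: queue=[F,C,H,E,D] q_used=1 → run F
t=26: queue=[F,C,H,E,D] q_used=2 → run F
t=27: queue=[C,H,E,D,F] q_used=0 → run C
t=28: queue=[C,H,E,D,F] q_used=1 → run C
t=29: queue=[C,H,E,D,F] q_used=2 → run C
t=30: queue=[H,E,D,F,C] q_used=0 → run H
t=31: queue=[H,E,D,F,C] q_used=1 → run H
t=32: queue=[E,D,F,C] q_used=0 → run E
t=33: queue=[E,D,F,C] q_used=1 → run E
t=34: queue=[E,D,F,C] q_used=2 → run E
t=35: queue=[D,F,C,E] q_used=0 → run D
t=36: queue=[D,F,C,E] q_used=1 → run D
t=37: queue=[D,F,C,E] q_used=2 → run D
t=38: queue=[F,C,E] q_used=0 → run F
t=39: queue=[C,E] q_used=0 → run C
t=40: queue=[C,E] q_used=1 → run C
t=41: queue=[E] q_used=0 → run E
t=42: queue=[E] q_used=1 → run E
t=43: (idle)
t=44: (idle)
t=45: (idle)
t=46: (idle)
t=47: (idle)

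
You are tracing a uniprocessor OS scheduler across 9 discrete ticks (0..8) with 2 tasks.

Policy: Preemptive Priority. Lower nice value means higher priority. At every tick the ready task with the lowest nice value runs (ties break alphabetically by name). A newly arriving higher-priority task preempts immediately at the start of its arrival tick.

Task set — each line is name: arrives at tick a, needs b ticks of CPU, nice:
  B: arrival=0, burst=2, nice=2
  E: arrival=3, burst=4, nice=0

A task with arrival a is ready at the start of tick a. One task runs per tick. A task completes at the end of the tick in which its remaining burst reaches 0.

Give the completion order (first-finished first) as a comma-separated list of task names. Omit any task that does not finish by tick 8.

completion order = B, E

t=0: ready={B} → run B
t=1: ready={B} → run B
t=2: (idle)
t=3: ready={E} → run E
t=4: ready={E} → run E
t=5: ready={E} → run E
t=6: ready={E} → run E
t=7: (idle)
t=8: (idle)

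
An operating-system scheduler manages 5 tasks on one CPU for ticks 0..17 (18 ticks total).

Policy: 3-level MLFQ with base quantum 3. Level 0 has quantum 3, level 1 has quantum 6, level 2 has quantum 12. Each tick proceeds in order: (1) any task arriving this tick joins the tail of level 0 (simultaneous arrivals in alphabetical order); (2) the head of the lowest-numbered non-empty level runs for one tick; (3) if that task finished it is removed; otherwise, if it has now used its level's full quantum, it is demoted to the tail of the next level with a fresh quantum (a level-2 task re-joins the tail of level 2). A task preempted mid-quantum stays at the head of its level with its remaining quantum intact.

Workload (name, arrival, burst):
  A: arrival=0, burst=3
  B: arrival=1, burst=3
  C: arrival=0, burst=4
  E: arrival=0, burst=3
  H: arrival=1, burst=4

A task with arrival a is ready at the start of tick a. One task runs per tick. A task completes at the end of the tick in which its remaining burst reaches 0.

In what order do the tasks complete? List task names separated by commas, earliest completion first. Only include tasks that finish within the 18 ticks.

t=0: L0/L1/L2 = ACE/-/- → run A
t=1: L0/L1/L2 = ACEBH/-/- → run A
t=2: L0/L1/L2 = ACEBH/-/- → run A
t=3: L0/L1/L2 = CEBH/-/- → run C
t=4: L0/L1/L2 = CEBH/-/- → run C
t=5: L0/L1/L2 = CEBH/-/- → run C
t=6: L0/L1/L2 = EBH/C/- → run E
t=7: L0/L1/L2 = EBH/C/- → run E
t=8: L0/L1/L2 = EBH/C/- → run E
t=9: L0/L1/L2 = BH/C/- → run B
t=10: L0/L1/L2 = BH/C/- → run B
t=11: L0/L1/L2 = BH/C/- → run B
t=12: L0/L1/L2 = H/C/- → run H
t=13: L0/L1/L2 = H/C/- → run H
t=14: L0/L1/L2 = H/C/- → run H
t=15: L0/L1/L2 = -/CH/- → run C
t=16: L0/L1/L2 = -/H/- → run H
t=17: (idle)

completion order = A, E, B, C, H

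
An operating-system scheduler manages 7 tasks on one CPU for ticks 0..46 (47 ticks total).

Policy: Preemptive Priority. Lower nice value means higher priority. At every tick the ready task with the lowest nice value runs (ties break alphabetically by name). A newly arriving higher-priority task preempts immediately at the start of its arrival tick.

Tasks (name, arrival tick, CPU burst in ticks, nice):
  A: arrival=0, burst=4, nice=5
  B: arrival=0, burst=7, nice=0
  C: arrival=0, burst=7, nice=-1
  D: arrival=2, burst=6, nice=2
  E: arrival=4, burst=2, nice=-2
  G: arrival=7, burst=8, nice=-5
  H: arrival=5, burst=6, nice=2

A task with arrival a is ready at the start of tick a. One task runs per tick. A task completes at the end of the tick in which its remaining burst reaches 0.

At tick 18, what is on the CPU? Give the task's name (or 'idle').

running at tick 18 = B

t=0: ready={A,B,C} → run C
t=1: ready={A,B,C} → run C
t=2: ready={A,B,C,D} → run C
t=3: ready={A,B,C,D} → run C
t=4: ready={A,B,C,D,E} → run E
t=5: ready={A,B,C,D,E,H} → run E
t=6: ready={A,B,C,D,H} → run C
t=7: ready={A,B,C,D,G,H} → run G
t=8: ready={A,B,C,D,G,H} → run G
t=9: ready={A,B,C,D,G,H} → run G
t=10: ready={A,B,C,D,G,H} → run G
t=11: ready={A,B,C,D,G,H} → run G
t=12: ready={A,B,C,D,G,H} → run G
t=13: ready={A,B,C,D,G,H} → run G
t=14: ready={A,B,C,D,G,H} → run G
t=15: ready={A,B,C,D,H} → run C
t=16: ready={A,B,C,D,H} → run C
t=17: ready={A,B,D,H} → run B
t=18: ready={A,B,D,H} → run B
t=19: ready={A,B,D,H} → run B
t=20: ready={A,B,D,H} → run B
t=21: ready={A,B,D,H} → run B
t=22: ready={A,B,D,H} → run B
t=23: ready={A,B,D,H} → run B
t=24: ready={A,D,H} → run D
t=25: ready={A,D,H} → run D
t=26: ready={A,D,H} → run D
t=27: ready={A,D,H} → run D
t=28: ready={A,D,H} → run D
t=29: ready={A,D,H} → run D
t=30: ready={A,H} → run H
t=31: ready={A,H} → run H
t=32: ready={A,H} → run H
t=33: ready={A,H} → run H
t=34: ready={A,H} → run H
t=35: ready={A,H} → run H
t=36: ready={A} → run A
t=37: ready={A} → run A
t=38: ready={A} → run A
t=39: ready={A} → run A
t=40: (idle)
t=41: (idle)
t=42: (idle)
t=43: (idle)
t=44: (idle)
t=45: (idle)
t=46: (idle)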